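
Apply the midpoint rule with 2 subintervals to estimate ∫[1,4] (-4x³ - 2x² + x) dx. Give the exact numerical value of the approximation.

h = (4 − 1)/2 = 1.5.
Midpoints m₁,…,m₂ = 1.75, 3.25.
f(m₁)=-25.8125, f(m₂)=-155.1875.
h·[f(m₁) + f(m₂)] = 1.5·(-181) = -271.5.

-271.5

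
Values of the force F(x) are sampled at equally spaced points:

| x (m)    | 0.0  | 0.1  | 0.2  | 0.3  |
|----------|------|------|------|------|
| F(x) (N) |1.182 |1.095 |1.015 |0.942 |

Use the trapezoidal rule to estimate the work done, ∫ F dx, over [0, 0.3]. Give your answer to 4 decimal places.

h = 0.1, n = 3.
(h/2)·[y₀ + 2y₁ + 2y₂ + y₃] = 0.05·(6.344) = 0.3172.

0.3172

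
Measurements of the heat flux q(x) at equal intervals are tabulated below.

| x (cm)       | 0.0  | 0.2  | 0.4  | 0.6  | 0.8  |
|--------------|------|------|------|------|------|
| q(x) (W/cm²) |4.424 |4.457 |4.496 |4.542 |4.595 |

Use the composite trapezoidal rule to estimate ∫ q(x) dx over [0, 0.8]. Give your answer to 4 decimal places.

h = 0.2, n = 4.
(h/2)·[y₀ + 2y₁ + 2y₂ + 2y₃ + y₄] = 0.1·(36.009) = 3.6009.

3.6009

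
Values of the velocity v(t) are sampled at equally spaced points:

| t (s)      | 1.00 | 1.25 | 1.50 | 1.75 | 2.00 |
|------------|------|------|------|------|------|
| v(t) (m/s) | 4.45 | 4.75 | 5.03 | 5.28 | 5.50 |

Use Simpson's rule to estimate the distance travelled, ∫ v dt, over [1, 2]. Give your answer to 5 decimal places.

5.01083

h = 0.25, n = 4.
(h/3)·[y₀ + 4y₁ + 2y₂ + 4y₃ + y₄] = 0.083333·(60.13) = 5.01083.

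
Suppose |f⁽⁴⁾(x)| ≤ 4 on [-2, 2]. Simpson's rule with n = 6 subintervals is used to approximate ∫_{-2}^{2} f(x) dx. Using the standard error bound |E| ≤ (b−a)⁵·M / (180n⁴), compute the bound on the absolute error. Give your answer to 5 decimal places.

|E| ≤ (4)⁵·4 / (180·6⁴) = 4096/233280 = 0.01756.

0.01756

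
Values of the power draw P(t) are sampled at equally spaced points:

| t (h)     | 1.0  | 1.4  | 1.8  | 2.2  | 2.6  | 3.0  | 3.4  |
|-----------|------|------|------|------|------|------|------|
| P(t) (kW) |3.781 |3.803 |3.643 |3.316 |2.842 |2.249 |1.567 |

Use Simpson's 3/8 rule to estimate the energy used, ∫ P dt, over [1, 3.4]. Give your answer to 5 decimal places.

h = 0.4, n = 6.
(3h/8)·[y₀ + 3y₁ + 3y₂ + 2y₃ + 3y₄ + 3y₅ + y₆] = 0.15·(49.591) = 7.43865.

7.43865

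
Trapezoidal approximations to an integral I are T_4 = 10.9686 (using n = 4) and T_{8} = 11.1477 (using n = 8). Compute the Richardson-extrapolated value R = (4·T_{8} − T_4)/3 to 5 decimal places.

11.20740

R = (4·T_{8} − T_4) / 3 = (4·11.1477 − 10.9686)/3 = (33.6222)/3 = 11.20740.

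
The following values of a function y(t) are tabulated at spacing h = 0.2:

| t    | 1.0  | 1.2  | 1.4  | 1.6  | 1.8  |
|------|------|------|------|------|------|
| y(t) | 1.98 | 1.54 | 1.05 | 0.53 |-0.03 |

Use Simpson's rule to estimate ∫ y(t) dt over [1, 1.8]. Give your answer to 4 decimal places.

0.8220

h = 0.2, n = 4.
(h/3)·[y₀ + 4y₁ + 2y₂ + 4y₃ + y₄] = 0.066667·(12.33) = 0.8220.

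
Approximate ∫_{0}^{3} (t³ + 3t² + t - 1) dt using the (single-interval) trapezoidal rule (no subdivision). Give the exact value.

T = (b−a)/2 · [f(0) + f(3)] = 1.5·[(-1) + 56] = 82.5.

82.5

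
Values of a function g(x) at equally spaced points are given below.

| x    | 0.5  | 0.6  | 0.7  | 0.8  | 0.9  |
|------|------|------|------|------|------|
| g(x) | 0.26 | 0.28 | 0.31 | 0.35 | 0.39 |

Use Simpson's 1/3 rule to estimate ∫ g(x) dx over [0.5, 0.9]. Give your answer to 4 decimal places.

h = 0.1, n = 4.
(h/3)·[y₀ + 4y₁ + 2y₂ + 4y₃ + y₄] = 0.033333·(3.79) = 0.1263.

0.1263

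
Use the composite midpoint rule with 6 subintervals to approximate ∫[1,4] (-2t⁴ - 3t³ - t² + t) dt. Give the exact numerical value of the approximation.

-607.2421875

h = (4 − 1)/6 = 0.5.
Midpoints m₁,…,m₆ = 1.25, 1.75, 2.25, 2.75, 3.25, 3.75.
f(m₁)=-11.0546875, f(m₂)=-36.1484375, f(m₃)=-88.2421875, f(m₄)=-181.5859375, f(m₅)=-333.4296875, f(m₆)=-564.0234375.
h·[f(m₁) + f(m₂) + f(m₃) + f(m₄) + f(m₅) + f(m₆)] = 0.5·(-1214.484375) = -607.2421875.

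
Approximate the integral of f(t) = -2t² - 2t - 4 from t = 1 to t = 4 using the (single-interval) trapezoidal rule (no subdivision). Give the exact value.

-78

T = (b−a)/2 · [f(1) + f(4)] = 1.5·[(-8) + (-44)] = -78.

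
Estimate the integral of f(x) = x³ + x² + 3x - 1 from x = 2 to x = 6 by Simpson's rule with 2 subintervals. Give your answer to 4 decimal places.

h = (6 − 2)/2 = 2.
Nodes x₀,…,x₂ = 2, 4, 6.
f(x) = x³ + x² + 3x - 1: f₀=17, f₁=91, f₂=269.
(h/3)·[f₀ + 4f₁ + f₂] = 0.666667·(650) = 433.3333.

433.3333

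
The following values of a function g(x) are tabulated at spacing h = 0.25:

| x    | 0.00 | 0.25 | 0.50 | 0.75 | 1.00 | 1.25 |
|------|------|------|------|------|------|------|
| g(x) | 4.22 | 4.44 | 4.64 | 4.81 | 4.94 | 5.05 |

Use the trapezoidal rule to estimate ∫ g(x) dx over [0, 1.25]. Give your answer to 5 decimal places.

h = 0.25, n = 5.
(h/2)·[y₀ + 2y₁ + 2y₂ + 2y₃ + 2y₄ + y₅] = 0.125·(46.93) = 5.86625.

5.86625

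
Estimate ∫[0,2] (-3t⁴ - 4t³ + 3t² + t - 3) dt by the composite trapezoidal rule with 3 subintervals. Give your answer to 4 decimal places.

-36.0494

h = (2 − 0)/3 = 0.666667.
Nodes t₀,…,t₃ = 0, 0.666667, 1.333333, 2.
f(t) = -3t⁴ - 4t³ + 3t² + t - 3: f₀=-3, f₁=-2.777778, f₂=-15.296296, f₃=-69.
(h/2)·[f₀ + 2f₁ + 2f₂ + f₃] = 0.333333·(-108.148148) = -36.0494.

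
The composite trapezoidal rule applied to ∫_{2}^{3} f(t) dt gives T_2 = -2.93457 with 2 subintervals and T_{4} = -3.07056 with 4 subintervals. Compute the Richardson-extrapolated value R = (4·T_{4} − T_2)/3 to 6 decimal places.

-3.115890

R = (4·T_{4} − T_2) / 3 = (4·(-3.07056) − (-2.93457))/3 = (-9.34767)/3 = -3.115890.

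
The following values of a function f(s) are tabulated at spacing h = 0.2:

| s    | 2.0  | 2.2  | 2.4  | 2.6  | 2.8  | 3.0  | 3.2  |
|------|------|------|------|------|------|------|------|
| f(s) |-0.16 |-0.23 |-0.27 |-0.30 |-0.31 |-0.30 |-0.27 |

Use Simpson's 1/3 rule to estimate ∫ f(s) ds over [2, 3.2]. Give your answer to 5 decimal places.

-0.32733

h = 0.2, n = 6.
(h/3)·[y₀ + 4y₁ + 2y₂ + 4y₃ + 2y₄ + 4y₅ + y₆] = 0.066667·(-4.91) = -0.32733.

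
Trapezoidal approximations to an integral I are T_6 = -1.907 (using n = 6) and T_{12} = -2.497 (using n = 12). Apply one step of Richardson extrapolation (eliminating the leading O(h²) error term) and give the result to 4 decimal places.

R = (4·T_{12} − T_6) / 3 = (4·(-2.497) − (-1.907))/3 = (-8.081)/3 = -2.6937.

-2.6937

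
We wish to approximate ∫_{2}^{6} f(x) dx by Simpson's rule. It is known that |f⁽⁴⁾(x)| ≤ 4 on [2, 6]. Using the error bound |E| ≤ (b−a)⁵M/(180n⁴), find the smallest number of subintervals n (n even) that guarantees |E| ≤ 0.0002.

20

Need 4096/(180n⁴) ≤ 0.0002.
n⁴ ≥ 4096/(180·0.0002) = 113778 ⇒ n ≥ 18.3660, so the smallest even n is 20. (n must be even for Simpson's rule.)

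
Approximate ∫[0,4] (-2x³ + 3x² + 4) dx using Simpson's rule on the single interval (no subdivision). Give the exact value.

S = (b−a)/6 · [f(0) + 4f(2) + f(4)] = 0.666667·[4 + 4·0 + (-76)] = -48.

-48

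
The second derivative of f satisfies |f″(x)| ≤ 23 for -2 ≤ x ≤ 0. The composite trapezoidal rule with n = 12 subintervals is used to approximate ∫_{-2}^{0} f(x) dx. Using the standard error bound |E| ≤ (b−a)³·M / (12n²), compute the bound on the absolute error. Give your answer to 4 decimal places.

0.1065

|E| ≤ (2)³·23 / (12·12²) = 184/1728 = 0.1065.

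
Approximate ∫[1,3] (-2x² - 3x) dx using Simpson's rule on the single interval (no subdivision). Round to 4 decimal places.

-29.3333

S = (b−a)/6 · [f(1) + 4f(2) + f(3)] = 0.333333·[(-5) + 4·(-14) + (-27)] = -29.3333.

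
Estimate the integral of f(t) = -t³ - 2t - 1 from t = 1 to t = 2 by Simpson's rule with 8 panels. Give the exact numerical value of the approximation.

-7.75

h = (2 − 1)/8 = 0.125.
Nodes t₀,…,t₈ = 1, 1.125, 1.25, 1.375, 1.5, 1.625, 1.75, 1.875, 2.
f(t) = -t³ - 2t - 1: f₀=-4, f₁=-4.673828125, f₂=-5.453125, f₃=-6.349609375, f₄=-7.375, f₅=-8.541015625, f₆=-9.859375, f₇=-11.341796875, f₈=-13.
(h/3)·[f₀ + 4f₁ + 2f₂ + 4f₃ + 2f₄ + 4f₅ + 2f₆ + 4f₇ + f₈] = 0.041667·(-186) = -7.75.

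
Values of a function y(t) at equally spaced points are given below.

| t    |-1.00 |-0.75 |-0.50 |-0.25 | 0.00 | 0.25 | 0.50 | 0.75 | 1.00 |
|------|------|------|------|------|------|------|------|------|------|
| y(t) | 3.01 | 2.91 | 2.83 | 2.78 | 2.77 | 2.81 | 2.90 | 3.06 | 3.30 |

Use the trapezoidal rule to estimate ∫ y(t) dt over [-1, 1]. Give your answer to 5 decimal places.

h = 0.25, n = 8.
(h/2)·[y₀ + 2y₁ + 2y₂ + 2y₃ + 2y₄ + 2y₅ + 2y₆ + 2y₇ + y₈] = 0.125·(46.43) = 5.80375.

5.80375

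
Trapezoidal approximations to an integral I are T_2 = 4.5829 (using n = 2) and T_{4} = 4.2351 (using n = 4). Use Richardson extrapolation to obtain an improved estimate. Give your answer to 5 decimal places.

4.11917

R = (4·T_{4} − T_2) / 3 = (4·4.2351 − 4.5829)/3 = (12.3575)/3 = 4.11917.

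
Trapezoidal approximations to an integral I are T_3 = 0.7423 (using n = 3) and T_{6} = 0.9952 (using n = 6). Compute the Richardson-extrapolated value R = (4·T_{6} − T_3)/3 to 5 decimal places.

R = (4·T_{6} − T_3) / 3 = (4·0.9952 − 0.7423)/3 = (3.2385)/3 = 1.07950.

1.07950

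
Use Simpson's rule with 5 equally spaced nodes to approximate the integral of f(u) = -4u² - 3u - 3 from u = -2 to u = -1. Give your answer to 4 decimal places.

-7.8333

h = (-1 − (-2))/4 = 0.25.
Nodes u₀,…,u₄ = -2, -1.75, -1.5, -1.25, -1.
f(u) = -4u² - 3u - 3: f₀=-13, f₁=-10, f₂=-7.5, f₃=-5.5, f₄=-4.
(h/3)·[f₀ + 4f₁ + 2f₂ + 4f₃ + f₄] = 0.083333·(-94) = -7.8333.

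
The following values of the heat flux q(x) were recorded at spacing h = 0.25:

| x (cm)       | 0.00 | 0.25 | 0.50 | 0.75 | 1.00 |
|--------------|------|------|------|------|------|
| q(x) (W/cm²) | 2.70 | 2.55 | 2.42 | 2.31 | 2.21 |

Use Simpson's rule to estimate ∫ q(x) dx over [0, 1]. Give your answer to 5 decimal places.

h = 0.25, n = 4.
(h/3)·[y₀ + 4y₁ + 2y₂ + 4y₃ + y₄] = 0.083333·(29.19) = 2.43250.

2.43250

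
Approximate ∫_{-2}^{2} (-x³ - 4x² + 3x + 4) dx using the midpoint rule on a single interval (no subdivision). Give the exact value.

16

M = (b−a)·f(0) = 4·(4) = 16.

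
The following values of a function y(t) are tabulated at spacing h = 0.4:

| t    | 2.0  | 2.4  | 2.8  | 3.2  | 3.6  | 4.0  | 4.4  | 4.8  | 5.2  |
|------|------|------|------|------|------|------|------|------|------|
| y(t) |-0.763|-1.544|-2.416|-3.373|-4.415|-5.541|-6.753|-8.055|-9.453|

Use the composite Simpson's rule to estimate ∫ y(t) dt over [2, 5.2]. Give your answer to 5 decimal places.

h = 0.4, n = 8.
(h/3)·[y₀ + 4y₁ + 2y₂ + 4y₃ + 2y₄ + 4y₅ + 2y₆ + 4y₇ + y₈] = 0.133333·(-111.436) = -14.85813.

-14.85813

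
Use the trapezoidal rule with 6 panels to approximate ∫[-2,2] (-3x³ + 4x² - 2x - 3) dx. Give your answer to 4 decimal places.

h = (2 − (-2))/6 = 0.666667.
Nodes x₀,…,x₆ = -2, -1.333333, -0.666667, 0, 0.666667, 1.333333, 2.
f(x) = -3x³ + 4x² - 2x - 3: f₀=41, f₁=13.888889, f₂=1, f₃=-3, f₄=-3.444444, f₅=-5.666667, f₆=-15.
(h/2)·[f₀ + 2f₁ + 2f₂ + 2f₃ + 2f₄ + 2f₅ + f₆] = 0.333333·(31.555556) = 10.5185.

10.5185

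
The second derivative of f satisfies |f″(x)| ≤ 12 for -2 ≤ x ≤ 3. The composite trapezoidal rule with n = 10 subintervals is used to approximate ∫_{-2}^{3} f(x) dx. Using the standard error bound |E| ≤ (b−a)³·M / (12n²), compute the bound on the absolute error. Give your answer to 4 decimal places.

1.2500

|E| ≤ (5)³·12 / (12·10²) = 1500/1200 = 1.2500.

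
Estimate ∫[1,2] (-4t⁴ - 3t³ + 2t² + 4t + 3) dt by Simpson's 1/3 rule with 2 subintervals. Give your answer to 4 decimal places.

-22.4167

h = (2 − 1)/2 = 0.5.
Nodes t₀,…,t₂ = 1, 1.5, 2.
f(t) = -4t⁴ - 3t³ + 2t² + 4t + 3: f₀=2, f₁=-16.875, f₂=-69.
(h/3)·[f₀ + 4f₁ + f₂] = 0.166667·(-134.5) = -22.4167.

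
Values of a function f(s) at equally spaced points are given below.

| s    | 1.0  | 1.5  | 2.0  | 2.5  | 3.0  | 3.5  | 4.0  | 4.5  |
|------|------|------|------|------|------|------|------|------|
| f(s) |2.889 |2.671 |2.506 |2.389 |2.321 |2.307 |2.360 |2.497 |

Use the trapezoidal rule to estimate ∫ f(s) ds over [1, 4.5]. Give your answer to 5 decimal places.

h = 0.5, n = 7.
(h/2)·[y₀ + 2y₁ + 2y₂ + 2y₃ + 2y₄ + 2y₅ + 2y₆ + y₇] = 0.25·(34.494) = 8.62350.

8.62350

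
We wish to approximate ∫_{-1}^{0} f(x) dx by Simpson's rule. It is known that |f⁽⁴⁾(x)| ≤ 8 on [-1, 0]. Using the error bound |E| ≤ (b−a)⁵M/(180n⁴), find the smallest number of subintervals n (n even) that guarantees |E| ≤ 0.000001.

16

Need 8/(180n⁴) ≤ 0.000001.
n⁴ ≥ 8/(180·0.000001) = 44444.4 ⇒ n ≥ 14.5196, so the smallest even n is 16. (n must be even for Simpson's rule.)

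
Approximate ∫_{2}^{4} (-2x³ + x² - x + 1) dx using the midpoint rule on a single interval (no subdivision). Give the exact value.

M = (b−a)·f(3) = 2·(-47) = -94.

-94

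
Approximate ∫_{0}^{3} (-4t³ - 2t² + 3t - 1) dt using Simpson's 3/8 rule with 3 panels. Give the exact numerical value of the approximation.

-88.5

h = (3 − 0)/3 = 1.
Nodes t₀,…,t₃ = 0, 1, 2, 3.
f(t) = -4t³ - 2t² + 3t - 1: f₀=-1, f₁=-4, f₂=-35, f₃=-118.
(3h/8)·[f₀ + 3f₁ + 3f₂ + f₃] = 0.375·(-236) = -88.5.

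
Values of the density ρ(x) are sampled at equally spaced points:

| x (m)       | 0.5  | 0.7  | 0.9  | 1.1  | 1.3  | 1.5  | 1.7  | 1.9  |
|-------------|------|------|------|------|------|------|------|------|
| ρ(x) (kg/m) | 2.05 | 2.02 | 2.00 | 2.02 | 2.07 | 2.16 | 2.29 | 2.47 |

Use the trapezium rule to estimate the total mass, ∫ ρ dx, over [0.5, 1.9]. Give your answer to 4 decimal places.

h = 0.2, n = 7.
(h/2)·[y₀ + 2y₁ + 2y₂ + 2y₃ + 2y₄ + 2y₅ + 2y₆ + y₇] = 0.1·(29.64) = 2.9640.

2.9640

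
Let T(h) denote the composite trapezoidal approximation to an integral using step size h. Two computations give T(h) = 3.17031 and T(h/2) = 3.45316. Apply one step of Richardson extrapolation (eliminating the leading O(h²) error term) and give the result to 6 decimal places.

3.547443

R = (4·T(h/2) − T(h)) / 3 = (4·3.45316 − 3.17031)/3 = (10.64233)/3 = 3.547443.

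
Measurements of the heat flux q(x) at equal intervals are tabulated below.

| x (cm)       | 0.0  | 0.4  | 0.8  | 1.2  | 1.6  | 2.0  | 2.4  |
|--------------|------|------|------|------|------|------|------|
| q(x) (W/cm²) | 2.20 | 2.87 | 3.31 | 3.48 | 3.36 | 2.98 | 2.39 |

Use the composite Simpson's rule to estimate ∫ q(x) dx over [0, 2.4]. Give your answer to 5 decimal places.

7.36667

h = 0.4, n = 6.
(h/3)·[y₀ + 4y₁ + 2y₂ + 4y₃ + 2y₄ + 4y₅ + y₆] = 0.133333·(55.25) = 7.36667.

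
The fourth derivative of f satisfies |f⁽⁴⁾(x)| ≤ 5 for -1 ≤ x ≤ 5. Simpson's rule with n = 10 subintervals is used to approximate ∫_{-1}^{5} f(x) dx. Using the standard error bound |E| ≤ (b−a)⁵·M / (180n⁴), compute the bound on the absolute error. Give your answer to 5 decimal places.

|E| ≤ (6)⁵·5 / (180·10⁴) = 38880/1800000 = 0.02160.

0.02160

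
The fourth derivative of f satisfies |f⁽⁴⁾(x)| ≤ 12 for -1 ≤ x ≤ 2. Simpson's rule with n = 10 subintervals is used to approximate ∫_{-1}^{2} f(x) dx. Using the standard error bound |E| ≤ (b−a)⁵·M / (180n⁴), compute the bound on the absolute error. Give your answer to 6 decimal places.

0.001620

|E| ≤ (3)⁵·12 / (180·10⁴) = 2916/1800000 = 0.001620.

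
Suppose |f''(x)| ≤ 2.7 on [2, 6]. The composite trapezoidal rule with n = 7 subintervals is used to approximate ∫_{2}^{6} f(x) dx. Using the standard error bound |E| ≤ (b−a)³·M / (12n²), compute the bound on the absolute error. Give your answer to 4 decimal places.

|E| ≤ (4)³·2.7 / (12·7²) = 172.8/588 = 0.2939.

0.2939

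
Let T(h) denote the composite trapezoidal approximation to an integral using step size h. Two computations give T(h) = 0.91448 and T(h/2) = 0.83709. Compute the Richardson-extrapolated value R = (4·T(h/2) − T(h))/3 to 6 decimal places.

0.811293

R = (4·T(h/2) − T(h)) / 3 = (4·0.83709 − 0.91448)/3 = (2.43388)/3 = 0.811293.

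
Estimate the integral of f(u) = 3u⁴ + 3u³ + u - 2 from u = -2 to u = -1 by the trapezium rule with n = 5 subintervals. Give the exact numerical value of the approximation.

4.03984

h = (-1 − (-2))/5 = 0.2.
Nodes u₀,…,u₅ = -2, -1.8, -1.6, -1.4, -1.2, -1.
f(u) = 3u⁴ + 3u³ + u - 2: f₀=20, f₁=10.1968, f₂=3.7728, f₃=-0.1072, f₄=-2.1632, f₅=-3.
(h/2)·[f₀ + 2f₁ + 2f₂ + 2f₃ + 2f₄ + f₅] = 0.1·(40.3984) = 4.03984.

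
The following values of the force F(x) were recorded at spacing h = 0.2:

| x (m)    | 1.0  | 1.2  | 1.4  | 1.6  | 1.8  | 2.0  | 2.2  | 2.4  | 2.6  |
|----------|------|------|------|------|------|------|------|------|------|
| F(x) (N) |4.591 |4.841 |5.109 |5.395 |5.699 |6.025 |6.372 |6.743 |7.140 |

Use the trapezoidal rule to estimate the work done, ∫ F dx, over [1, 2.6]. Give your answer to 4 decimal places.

h = 0.2, n = 8.
(h/2)·[y₀ + 2y₁ + 2y₂ + 2y₃ + 2y₄ + 2y₅ + 2y₆ + 2y₇ + y₈] = 0.1·(92.099) = 9.2099.

9.2099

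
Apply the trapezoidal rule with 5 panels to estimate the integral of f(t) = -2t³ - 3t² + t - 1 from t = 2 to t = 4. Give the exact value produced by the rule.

h = (4 − 2)/5 = 0.4.
Nodes t₀,…,t₅ = 2, 2.4, 2.8, 3.2, 3.6, 4.
f(t) = -2t³ - 3t² + t - 1: f₀=-27, f₁=-43.528, f₂=-65.624, f₃=-94.056, f₄=-129.592, f₅=-173.
(h/2)·[f₀ + 2f₁ + 2f₂ + 2f₃ + 2f₄ + f₅] = 0.2·(-865.6) = -173.12.

-173.12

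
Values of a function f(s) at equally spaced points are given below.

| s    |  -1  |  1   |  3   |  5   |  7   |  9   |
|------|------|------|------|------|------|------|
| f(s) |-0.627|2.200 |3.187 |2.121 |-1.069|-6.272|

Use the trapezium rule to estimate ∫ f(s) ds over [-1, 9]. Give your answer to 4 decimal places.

5.9790

h = 2, n = 5.
(h/2)·[y₀ + 2y₁ + 2y₂ + 2y₃ + 2y₄ + y₅] = 1·(5.979) = 5.9790.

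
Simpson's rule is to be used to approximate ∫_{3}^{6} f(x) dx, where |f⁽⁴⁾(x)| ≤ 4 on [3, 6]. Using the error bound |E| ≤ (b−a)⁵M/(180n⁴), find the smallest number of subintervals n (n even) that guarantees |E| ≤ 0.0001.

16

Need 972/(180n⁴) ≤ 0.0001.
n⁴ ≥ 972/(180·0.0001) = 54000 ⇒ n ≥ 15.2440, so the smallest even n is 16. (n must be even for Simpson's rule.)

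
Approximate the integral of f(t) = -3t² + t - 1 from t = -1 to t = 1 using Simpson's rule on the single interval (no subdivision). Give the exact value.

-4

S = (b−a)/6 · [f(-1) + 4f(0) + f(1)] = 0.333333·[(-5) + 4·(-1) + (-3)] = -4.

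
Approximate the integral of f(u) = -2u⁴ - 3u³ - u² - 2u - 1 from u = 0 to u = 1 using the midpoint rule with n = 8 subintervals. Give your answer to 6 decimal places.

-3.470978

h = (1 − 0)/8 = 0.125.
Midpoints m₁,…,m₈ = 0.0625, 0.1875, 0.3125, 0.4375, 0.5625, 0.6875, 0.8125, 0.9375.
f(m₁)=-1.129669189453125, f(m₂)=-1.432403564453125, f(m₃)=-1.833282470703125, f(m₄)=-2.390899658203125, f(m₅)=-3.175567626953125, f(m₆)=-4.269317626953125, f(m₇)=-5.765899658203125, f(m₈)=-7.770782470703125.
h·[f(m₁) + f(m₂) + f(m₃) + f(m₄) + f(m₅) + f(m₆) + f(m₇) + f(m₈)] = 0.125·(-27.767822265625) = -3.470978.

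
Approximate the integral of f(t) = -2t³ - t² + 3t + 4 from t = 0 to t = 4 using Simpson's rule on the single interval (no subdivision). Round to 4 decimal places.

-109.3333

S = (b−a)/6 · [f(0) + 4f(2) + f(4)] = 0.666667·[4 + 4·(-10) + (-128)] = -109.3333.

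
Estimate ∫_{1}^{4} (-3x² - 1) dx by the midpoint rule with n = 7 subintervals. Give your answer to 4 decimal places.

h = (4 − 1)/7 = 0.428571.
Midpoints m₁,…,m₇ = 1.214286, 1.642857, 2.071429, 2.5, 2.928571, 3.357143, 3.785714.
f(m₁)=-5.423469, f(m₂)=-9.096939, f(m₃)=-13.872449, f(m₄)=-19.75, f(m₅)=-26.729592, f(m₆)=-34.811224, f(m₇)=-43.994898.
h·[f(m₁) + f(m₂) + f(m₃) + f(m₄) + f(m₅) + f(m₆) + f(m₇)] = 0.428571·(-153.678571) = -65.8622.

-65.8622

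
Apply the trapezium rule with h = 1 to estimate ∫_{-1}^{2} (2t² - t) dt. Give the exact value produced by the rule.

5.5

h = (2 − (-1))/3 = 1.
Nodes t₀,…,t₃ = -1, 0, 1, 2.
f(t) = 2t² - t: f₀=3, f₁=0, f₂=1, f₃=6.
(h/2)·[f₀ + 2f₁ + 2f₂ + f₃] = 0.5·(11) = 5.5.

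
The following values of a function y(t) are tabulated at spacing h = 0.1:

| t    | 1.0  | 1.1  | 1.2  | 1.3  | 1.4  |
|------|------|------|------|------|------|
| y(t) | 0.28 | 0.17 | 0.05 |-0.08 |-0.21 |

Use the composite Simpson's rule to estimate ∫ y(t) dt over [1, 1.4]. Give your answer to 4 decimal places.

h = 0.1, n = 4.
(h/3)·[y₀ + 4y₁ + 2y₂ + 4y₃ + y₄] = 0.033333·(0.53) = 0.0177.

0.0177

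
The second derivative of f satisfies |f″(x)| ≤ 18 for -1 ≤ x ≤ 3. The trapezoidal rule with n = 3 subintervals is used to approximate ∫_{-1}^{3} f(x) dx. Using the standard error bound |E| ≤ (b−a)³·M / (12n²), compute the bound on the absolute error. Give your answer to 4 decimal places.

10.6667

|E| ≤ (4)³·18 / (12·3²) = 1152/108 = 10.6667.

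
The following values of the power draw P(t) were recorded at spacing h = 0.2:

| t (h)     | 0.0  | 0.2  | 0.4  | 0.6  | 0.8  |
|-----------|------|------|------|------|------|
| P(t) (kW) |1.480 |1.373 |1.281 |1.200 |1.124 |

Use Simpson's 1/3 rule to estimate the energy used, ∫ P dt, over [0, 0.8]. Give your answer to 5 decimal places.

1.03053

h = 0.2, n = 4.
(h/3)·[y₀ + 4y₁ + 2y₂ + 4y₃ + y₄] = 0.066667·(15.458) = 1.03053.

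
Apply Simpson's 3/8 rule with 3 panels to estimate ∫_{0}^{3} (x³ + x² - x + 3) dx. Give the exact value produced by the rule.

33.75

h = (3 − 0)/3 = 1.
Nodes x₀,…,x₃ = 0, 1, 2, 3.
f(x) = x³ + x² - x + 3: f₀=3, f₁=4, f₂=13, f₃=36.
(3h/8)·[f₀ + 3f₁ + 3f₂ + f₃] = 0.375·(90) = 33.75.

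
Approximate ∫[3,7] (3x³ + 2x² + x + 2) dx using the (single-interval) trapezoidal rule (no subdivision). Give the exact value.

2480

T = (b−a)/2 · [f(3) + f(7)] = 2·[104 + 1136] = 2480.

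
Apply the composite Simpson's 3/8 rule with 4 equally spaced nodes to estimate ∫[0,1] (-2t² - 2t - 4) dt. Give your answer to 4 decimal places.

-5.6667

h = (1 − 0)/3 = 0.333333.
Nodes t₀,…,t₃ = 0, 0.333333, 0.666667, 1.
f(t) = -2t² - 2t - 4: f₀=-4, f₁=-4.888889, f₂=-6.222222, f₃=-8.
(3h/8)·[f₀ + 3f₁ + 3f₂ + f₃] = 0.125·(-45.333333) = -5.6667.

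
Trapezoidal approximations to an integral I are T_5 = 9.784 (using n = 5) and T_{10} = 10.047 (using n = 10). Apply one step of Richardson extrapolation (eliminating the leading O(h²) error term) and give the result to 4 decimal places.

R = (4·T_{10} − T_5) / 3 = (4·10.047 − 9.784)/3 = (30.404)/3 = 10.1347.

10.1347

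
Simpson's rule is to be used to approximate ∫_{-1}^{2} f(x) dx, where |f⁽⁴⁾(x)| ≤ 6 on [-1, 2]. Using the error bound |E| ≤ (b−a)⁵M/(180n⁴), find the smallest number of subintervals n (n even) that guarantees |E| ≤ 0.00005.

22

Need 1458/(180n⁴) ≤ 0.00005.
n⁴ ≥ 1458/(180·0.00005) = 162000 ⇒ n ≥ 20.0622, so the smallest even n is 22. (n must be even for Simpson's rule.)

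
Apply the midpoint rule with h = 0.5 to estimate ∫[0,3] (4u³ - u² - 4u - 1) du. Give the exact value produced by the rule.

h = (3 − 0)/6 = 0.5.
Midpoints m₁,…,m₆ = 0.25, 0.75, 1.25, 1.75, 2.25, 2.75.
f(m₁)=-2, f(m₂)=-2.875, f(m₃)=0.25, f(m₄)=10.375, f(m₅)=30.5, f(m₆)=63.625.
h·[f(m₁) + f(m₂) + f(m₃) + f(m₄) + f(m₅) + f(m₆)] = 0.5·(99.875) = 49.9375.

49.9375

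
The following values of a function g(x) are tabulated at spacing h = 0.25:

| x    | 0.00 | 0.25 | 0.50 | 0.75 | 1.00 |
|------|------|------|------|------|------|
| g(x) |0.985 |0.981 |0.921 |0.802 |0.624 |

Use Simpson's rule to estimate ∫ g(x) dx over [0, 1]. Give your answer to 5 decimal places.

0.88192

h = 0.25, n = 4.
(h/3)·[y₀ + 4y₁ + 2y₂ + 4y₃ + y₄] = 0.083333·(10.583) = 0.88192.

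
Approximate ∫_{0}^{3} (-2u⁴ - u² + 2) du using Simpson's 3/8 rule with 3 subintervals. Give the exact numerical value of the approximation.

h = (3 − 0)/3 = 1.
Nodes u₀,…,u₃ = 0, 1, 2, 3.
f(u) = -2u⁴ - u² + 2: f₀=2, f₁=-1, f₂=-34, f₃=-169.
(3h/8)·[f₀ + 3f₁ + 3f₂ + f₃] = 0.375·(-272) = -102.

-102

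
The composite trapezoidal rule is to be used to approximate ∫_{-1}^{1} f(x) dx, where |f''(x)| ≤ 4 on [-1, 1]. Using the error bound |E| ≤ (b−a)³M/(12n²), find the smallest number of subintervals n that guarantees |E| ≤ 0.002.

37

Need 32/(12n²) ≤ 0.002.
n² ≥ 32/(12·0.002) = 1333.33 ⇒ n ≥ 36.5148, so the smallest n is 37.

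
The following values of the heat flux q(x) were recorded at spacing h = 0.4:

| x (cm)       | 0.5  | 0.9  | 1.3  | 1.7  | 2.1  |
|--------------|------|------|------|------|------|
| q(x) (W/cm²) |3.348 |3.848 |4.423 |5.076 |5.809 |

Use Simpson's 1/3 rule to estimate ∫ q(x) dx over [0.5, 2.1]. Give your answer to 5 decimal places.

7.15987

h = 0.4, n = 4.
(h/3)·[y₀ + 4y₁ + 2y₂ + 4y₃ + y₄] = 0.133333·(53.699) = 7.15987.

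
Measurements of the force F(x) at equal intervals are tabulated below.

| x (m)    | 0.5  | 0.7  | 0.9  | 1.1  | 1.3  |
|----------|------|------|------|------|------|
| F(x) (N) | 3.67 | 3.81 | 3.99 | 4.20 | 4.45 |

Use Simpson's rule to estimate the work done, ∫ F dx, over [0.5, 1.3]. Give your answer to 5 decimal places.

h = 0.2, n = 4.
(h/3)·[y₀ + 4y₁ + 2y₂ + 4y₃ + y₄] = 0.066667·(48.14) = 3.20933.

3.20933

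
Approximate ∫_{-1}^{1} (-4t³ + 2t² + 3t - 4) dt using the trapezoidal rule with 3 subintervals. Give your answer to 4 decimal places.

h = (1 − (-1))/3 = 0.666667.
Nodes t₀,…,t₃ = -1, -0.333333, 0.333333, 1.
f(t) = -4t³ + 2t² + 3t - 4: f₀=-1, f₁=-4.629630, f₂=-2.925926, f₃=-3.
(h/2)·[f₀ + 2f₁ + 2f₂ + f₃] = 0.333333·(-19.111111) = -6.3704.

-6.3704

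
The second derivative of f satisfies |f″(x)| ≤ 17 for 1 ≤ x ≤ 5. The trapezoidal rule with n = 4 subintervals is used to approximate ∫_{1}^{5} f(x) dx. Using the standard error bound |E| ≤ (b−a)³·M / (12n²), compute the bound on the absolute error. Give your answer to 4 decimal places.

5.6667

|E| ≤ (4)³·17 / (12·4²) = 1088/192 = 5.6667.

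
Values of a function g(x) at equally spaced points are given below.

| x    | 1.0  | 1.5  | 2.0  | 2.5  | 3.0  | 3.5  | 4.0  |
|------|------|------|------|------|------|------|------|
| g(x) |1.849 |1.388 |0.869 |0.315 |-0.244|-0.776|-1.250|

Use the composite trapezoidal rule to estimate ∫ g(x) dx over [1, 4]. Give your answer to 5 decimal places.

0.92575

h = 0.5, n = 6.
(h/2)·[y₀ + 2y₁ + 2y₂ + 2y₃ + 2y₄ + 2y₅ + y₆] = 0.25·(3.703) = 0.92575.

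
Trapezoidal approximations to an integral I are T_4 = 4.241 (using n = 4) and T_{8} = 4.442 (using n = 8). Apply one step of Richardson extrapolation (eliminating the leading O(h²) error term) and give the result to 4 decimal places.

R = (4·T_{8} − T_4) / 3 = (4·4.442 − 4.241)/3 = (13.527)/3 = 4.5090.

4.5090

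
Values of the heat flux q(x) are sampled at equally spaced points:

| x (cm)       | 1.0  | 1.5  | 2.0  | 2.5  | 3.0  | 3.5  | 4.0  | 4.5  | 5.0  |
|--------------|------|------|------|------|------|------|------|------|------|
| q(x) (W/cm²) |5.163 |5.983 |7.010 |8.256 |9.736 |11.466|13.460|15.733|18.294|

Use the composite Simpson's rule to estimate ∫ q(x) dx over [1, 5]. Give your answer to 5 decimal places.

41.60350

h = 0.5, n = 8.
(h/3)·[y₀ + 4y₁ + 2y₂ + 4y₃ + 2y₄ + 4y₅ + 2y₆ + 4y₇ + y₈] = 0.166667·(249.621) = 41.60350.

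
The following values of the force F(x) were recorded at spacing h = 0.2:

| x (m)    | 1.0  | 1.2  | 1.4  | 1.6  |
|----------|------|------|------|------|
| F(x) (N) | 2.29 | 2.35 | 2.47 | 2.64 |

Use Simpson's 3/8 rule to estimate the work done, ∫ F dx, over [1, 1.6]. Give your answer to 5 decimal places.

h = 0.2, n = 3.
(3h/8)·[y₀ + 3y₁ + 3y₂ + y₃] = 0.075·(19.39) = 1.45425.

1.45425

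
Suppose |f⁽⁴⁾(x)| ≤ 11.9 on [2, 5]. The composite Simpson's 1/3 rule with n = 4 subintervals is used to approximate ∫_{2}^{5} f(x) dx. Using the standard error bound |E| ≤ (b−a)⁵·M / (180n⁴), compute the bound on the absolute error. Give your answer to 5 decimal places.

|E| ≤ (3)⁵·11.9 / (180·4⁴) = 2891.7/46080 = 0.06275.

0.06275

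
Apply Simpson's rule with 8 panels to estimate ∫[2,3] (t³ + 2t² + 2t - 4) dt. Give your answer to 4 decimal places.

h = (3 − 2)/8 = 0.125.
Nodes t₀,…,t₈ = 2, 2.125, 2.25, 2.375, 2.5, 2.625, 2.75, 2.875, 3.
f(t) = t³ + 2t² + 2t - 4: f₀=16, f₁=18.876953125, f₂=22.015625, f₃=25.427734375, f₄=29.125, f₅=33.119140625, f₆=37.421875, f₇=42.044921875, f₈=47.
(h/3)·[f₀ + 4f₁ + 2f₂ + 4f₃ + 2f₄ + 4f₅ + 2f₆ + 4f₇ + f₈] = 0.041667·(718) = 29.9167.

29.9167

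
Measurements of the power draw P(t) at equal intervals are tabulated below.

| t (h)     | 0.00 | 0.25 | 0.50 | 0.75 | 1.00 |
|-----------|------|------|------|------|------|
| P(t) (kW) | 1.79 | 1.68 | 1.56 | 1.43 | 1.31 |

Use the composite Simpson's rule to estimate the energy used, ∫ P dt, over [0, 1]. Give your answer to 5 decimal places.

h = 0.25, n = 4.
(h/3)·[y₀ + 4y₁ + 2y₂ + 4y₃ + y₄] = 0.083333·(18.66) = 1.55500.

1.55500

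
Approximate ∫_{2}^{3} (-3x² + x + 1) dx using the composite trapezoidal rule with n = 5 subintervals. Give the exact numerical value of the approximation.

h = (3 − 2)/5 = 0.2.
Nodes x₀,…,x₅ = 2, 2.2, 2.4, 2.6, 2.8, 3.
f(x) = -3x² + x + 1: f₀=-9, f₁=-11.32, f₂=-13.88, f₃=-16.68, f₄=-19.72, f₅=-23.
(h/2)·[f₀ + 2f₁ + 2f₂ + 2f₃ + 2f₄ + f₅] = 0.1·(-155.2) = -15.52.

-15.52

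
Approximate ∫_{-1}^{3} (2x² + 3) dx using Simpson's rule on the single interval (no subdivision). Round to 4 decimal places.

30.6667

S = (b−a)/6 · [f(-1) + 4f(1) + f(3)] = 0.666667·[5 + 4·5 + 21] = 30.6667.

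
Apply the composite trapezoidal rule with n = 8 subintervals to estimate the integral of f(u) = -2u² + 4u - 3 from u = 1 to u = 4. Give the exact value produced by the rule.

-21.140625

h = (4 − 1)/8 = 0.375.
Nodes u₀,…,u₈ = 1, 1.375, 1.75, 2.125, 2.5, 2.875, 3.25, 3.625, 4.
f(u) = -2u² + 4u - 3: f₀=-1, f₁=-1.28125, f₂=-2.125, f₃=-3.53125, f₄=-5.5, f₅=-8.03125, f₆=-11.125, f₇=-14.78125, f₈=-19.
(h/2)·[f₀ + 2f₁ + 2f₂ + 2f₃ + 2f₄ + 2f₅ + 2f₆ + 2f₇ + f₈] = 0.1875·(-112.75) = -21.140625.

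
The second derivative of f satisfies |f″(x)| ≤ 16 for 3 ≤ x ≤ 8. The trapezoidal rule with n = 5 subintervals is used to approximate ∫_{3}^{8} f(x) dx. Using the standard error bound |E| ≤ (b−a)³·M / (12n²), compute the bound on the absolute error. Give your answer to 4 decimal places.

6.6667

|E| ≤ (5)³·16 / (12·5²) = 2000/300 = 6.6667.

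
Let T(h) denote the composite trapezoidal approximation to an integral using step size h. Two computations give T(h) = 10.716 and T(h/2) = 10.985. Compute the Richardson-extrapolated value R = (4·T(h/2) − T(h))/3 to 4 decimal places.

11.0747

R = (4·T(h/2) − T(h)) / 3 = (4·10.985 − 10.716)/3 = (33.224)/3 = 11.0747.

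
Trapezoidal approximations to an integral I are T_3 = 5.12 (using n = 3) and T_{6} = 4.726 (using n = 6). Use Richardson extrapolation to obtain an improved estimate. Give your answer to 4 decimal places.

4.5947

R = (4·T_{6} − T_3) / 3 = (4·4.726 − 5.12)/3 = (13.784)/3 = 4.5947.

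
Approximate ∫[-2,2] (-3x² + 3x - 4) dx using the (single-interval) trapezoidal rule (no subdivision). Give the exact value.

T = (b−a)/2 · [f(-2) + f(2)] = 2·[(-22) + (-10)] = -64.

-64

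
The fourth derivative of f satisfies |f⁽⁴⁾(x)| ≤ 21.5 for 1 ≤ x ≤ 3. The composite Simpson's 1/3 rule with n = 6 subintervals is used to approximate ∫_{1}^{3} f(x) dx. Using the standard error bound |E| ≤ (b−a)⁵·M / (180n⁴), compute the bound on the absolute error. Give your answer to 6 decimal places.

|E| ≤ (2)⁵·21.5 / (180·6⁴) = 688/233280 = 0.002949.

0.002949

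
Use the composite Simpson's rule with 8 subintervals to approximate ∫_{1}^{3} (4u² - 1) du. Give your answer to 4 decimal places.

h = (3 − 1)/8 = 0.25.
Nodes u₀,…,u₈ = 1, 1.25, 1.5, 1.75, 2, 2.25, 2.5, 2.75, 3.
f(u) = 4u² - 1: f₀=3, f₁=5.25, f₂=8, f₃=11.25, f₄=15, f₅=19.25, f₆=24, f₇=29.25, f₈=35.
(h/3)·[f₀ + 4f₁ + 2f₂ + 4f₃ + 2f₄ + 4f₅ + 2f₆ + 4f₇ + f₈] = 0.083333·(392) = 32.6667.

32.6667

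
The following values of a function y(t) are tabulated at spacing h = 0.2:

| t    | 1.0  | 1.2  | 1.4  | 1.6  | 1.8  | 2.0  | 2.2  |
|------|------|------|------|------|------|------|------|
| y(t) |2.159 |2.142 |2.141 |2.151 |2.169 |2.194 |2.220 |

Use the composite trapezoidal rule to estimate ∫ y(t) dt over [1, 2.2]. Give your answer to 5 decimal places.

2.59730

h = 0.2, n = 6.
(h/2)·[y₀ + 2y₁ + 2y₂ + 2y₃ + 2y₄ + 2y₅ + y₆] = 0.1·(25.973) = 2.59730.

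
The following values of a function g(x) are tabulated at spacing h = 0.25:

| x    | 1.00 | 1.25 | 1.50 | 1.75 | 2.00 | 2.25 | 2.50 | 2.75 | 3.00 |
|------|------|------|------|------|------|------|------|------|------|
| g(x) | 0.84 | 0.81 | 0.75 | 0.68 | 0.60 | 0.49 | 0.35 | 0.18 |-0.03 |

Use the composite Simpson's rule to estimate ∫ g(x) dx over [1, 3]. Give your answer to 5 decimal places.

1.07083

h = 0.25, n = 8.
(h/3)·[y₀ + 4y₁ + 2y₂ + 4y₃ + 2y₄ + 4y₅ + 2y₆ + 4y₇ + y₈] = 0.083333·(12.85) = 1.07083.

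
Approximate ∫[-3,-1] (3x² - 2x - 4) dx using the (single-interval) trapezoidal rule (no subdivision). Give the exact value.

T = (b−a)/2 · [f(-3) + f(-1)] = 1·[29 + 1] = 30.

30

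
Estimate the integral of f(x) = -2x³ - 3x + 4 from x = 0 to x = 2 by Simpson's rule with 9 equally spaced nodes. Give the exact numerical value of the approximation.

-6

h = (2 − 0)/8 = 0.25.
Nodes x₀,…,x₈ = 0, 0.25, 0.5, 0.75, 1, 1.25, 1.5, 1.75, 2.
f(x) = -2x³ - 3x + 4: f₀=4, f₁=3.21875, f₂=2.25, f₃=0.90625, f₄=-1, f₅=-3.65625, f₆=-7.25, f₇=-11.96875, f₈=-18.
(h/3)·[f₀ + 4f₁ + 2f₂ + 4f₃ + 2f₄ + 4f₅ + 2f₆ + 4f₇ + f₈] = 0.083333·(-72) = -6.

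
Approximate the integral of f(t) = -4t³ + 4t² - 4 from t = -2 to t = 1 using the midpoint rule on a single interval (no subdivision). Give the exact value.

M = (b−a)·f(-0.5) = 3·(-2.5) = -7.5.

-7.5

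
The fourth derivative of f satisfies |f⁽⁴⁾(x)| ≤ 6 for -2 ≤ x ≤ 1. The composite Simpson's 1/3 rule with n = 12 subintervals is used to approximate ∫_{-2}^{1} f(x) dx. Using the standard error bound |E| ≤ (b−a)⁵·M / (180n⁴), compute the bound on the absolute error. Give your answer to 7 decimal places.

|E| ≤ (3)⁵·6 / (180·12⁴) = 1458/3732480 = 0.0003906.

0.0003906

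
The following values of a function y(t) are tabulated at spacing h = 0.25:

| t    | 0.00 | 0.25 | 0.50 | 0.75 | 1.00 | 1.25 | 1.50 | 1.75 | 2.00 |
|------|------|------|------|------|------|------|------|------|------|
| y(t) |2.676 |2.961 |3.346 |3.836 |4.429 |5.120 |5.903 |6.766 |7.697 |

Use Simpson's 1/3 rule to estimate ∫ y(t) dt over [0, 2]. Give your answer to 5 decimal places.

9.37175

h = 0.25, n = 8.
(h/3)·[y₀ + 4y₁ + 2y₂ + 4y₃ + 2y₄ + 4y₅ + 2y₆ + 4y₇ + y₈] = 0.083333·(112.461) = 9.37175.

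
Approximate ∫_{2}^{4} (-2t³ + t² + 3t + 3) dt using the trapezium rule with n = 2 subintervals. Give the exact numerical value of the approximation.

h = (4 − 2)/2 = 1.
Nodes t₀,…,t₂ = 2, 3, 4.
f(t) = -2t³ + t² + 3t + 3: f₀=-3, f₁=-33, f₂=-97.
(h/2)·[f₀ + 2f₁ + f₂] = 0.5·(-166) = -83.

-83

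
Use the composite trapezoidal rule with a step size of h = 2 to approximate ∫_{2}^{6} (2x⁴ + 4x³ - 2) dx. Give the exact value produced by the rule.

h = (6 − 2)/2 = 2.
Nodes x₀,…,x₂ = 2, 4, 6.
f(x) = 2x⁴ + 4x³ - 2: f₀=62, f₁=766, f₂=3454.
(h/2)·[f₀ + 2f₁ + f₂] = 1·(5048) = 5048.

5048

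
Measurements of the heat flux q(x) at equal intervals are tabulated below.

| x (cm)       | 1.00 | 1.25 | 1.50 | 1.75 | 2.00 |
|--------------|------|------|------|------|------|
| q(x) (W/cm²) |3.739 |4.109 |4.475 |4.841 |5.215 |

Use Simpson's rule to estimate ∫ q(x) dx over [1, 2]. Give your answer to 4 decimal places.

4.4753

h = 0.25, n = 4.
(h/3)·[y₀ + 4y₁ + 2y₂ + 4y₃ + y₄] = 0.083333·(53.704) = 4.4753.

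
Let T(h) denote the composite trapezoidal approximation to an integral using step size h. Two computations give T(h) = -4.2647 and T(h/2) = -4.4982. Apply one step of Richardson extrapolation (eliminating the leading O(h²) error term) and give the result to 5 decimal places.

R = (4·T(h/2) − T(h)) / 3 = (4·(-4.4982) − (-4.2647))/3 = (-13.7281)/3 = -4.57603.

-4.57603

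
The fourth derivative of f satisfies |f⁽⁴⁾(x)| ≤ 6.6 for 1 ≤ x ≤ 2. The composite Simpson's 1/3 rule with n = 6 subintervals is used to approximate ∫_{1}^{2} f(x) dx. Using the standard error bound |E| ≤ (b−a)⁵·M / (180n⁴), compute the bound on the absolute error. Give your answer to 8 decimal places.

|E| ≤ (1)⁵·6.6 / (180·6⁴) = 6.6/233280 = 0.00002829.

0.00002829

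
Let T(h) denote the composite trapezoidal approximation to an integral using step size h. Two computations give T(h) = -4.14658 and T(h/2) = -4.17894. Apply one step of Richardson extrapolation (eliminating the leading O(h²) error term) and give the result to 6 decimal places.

R = (4·T(h/2) − T(h)) / 3 = (4·(-4.17894) − (-4.14658))/3 = (-12.56918)/3 = -4.189727.

-4.189727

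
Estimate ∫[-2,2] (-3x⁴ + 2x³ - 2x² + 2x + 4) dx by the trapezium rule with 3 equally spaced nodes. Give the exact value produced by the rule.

h = (2 − (-2))/2 = 2.
Nodes x₀,…,x₂ = -2, 0, 2.
f(x) = -3x⁴ + 2x³ - 2x² + 2x + 4: f₀=-72, f₁=4, f₂=-32.
(h/2)·[f₀ + 2f₁ + f₂] = 1·(-96) = -96.

-96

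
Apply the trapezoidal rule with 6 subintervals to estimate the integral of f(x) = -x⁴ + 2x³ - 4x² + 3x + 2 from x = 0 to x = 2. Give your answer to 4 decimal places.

h = (2 − 0)/6 = 0.333333.
Nodes x₀,…,x₆ = 0, 0.333333, 0.666667, 1, 1.333333, 1.666667, 2.
f(x) = -x⁴ + 2x³ - 4x² + 3x + 2: f₀=2, f₁=2.617284, f₂=2.617284, f₃=2, f₄=0.469136, f₅=-2.567901, f₆=-8.
(h/2)·[f₀ + 2f₁ + 2f₂ + 2f₃ + 2f₄ + 2f₅ + f₆] = 0.166667·(4.271605) = 0.7119.

0.7119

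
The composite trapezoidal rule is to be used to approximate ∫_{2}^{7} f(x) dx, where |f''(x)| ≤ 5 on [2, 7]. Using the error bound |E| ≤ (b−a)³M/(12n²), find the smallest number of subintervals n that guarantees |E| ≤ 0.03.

Need 625/(12n²) ≤ 0.03.
n² ≥ 625/(12·0.03) = 1736.11 ⇒ n ≥ 41.6667, so the smallest n is 42.

42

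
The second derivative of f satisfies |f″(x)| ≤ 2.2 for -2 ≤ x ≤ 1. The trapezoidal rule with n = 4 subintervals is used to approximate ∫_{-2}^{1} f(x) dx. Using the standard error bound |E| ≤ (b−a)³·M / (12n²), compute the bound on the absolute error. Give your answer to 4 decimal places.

0.3094

|E| ≤ (3)³·2.2 / (12·4²) = 59.4/192 = 0.3094.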